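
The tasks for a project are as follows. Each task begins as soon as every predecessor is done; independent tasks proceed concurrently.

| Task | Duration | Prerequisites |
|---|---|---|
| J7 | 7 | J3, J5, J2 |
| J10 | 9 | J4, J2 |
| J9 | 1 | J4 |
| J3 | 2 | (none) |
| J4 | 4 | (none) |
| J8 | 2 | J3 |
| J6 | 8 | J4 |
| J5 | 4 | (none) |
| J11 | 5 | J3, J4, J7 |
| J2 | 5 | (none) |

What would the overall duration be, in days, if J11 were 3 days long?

Critical path before the change: J2→J7→J11 = 5+7+5 = 17 giving 17 days.
J11 is on the critical path; changing it to 3 makes that path 15 days.
The critical path is still J2→J7→J11; finish is now 15 days.

15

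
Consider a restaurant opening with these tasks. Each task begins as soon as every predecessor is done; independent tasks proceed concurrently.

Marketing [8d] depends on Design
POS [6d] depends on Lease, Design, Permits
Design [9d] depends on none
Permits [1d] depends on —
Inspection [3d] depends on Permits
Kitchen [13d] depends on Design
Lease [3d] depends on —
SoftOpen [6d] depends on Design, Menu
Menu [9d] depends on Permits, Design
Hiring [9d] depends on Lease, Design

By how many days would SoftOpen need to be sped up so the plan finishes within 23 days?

1

Current finish: 24 days; target: 23.
SoftOpen is on every critical path, so each day cut from SoftOpen cuts the finish by one (this holds down to a finish of 22).
Need 24 − 23 = 1 day off SoftOpen → SoftOpen becomes 5 days, finish becomes 23.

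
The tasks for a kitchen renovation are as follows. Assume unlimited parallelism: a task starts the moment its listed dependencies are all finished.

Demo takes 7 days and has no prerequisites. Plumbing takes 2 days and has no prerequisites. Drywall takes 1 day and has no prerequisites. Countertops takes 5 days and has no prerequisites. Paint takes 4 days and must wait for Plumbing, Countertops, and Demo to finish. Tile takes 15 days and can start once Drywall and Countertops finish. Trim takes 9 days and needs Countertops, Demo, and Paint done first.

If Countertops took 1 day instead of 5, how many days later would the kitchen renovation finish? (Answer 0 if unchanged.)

0

Actual critical path: Countertops→Tile = 5+15 = 20 ⇒ 20 days.
Countertops is on the critical path; changing it to 1 makes that path 16 days.
New critical path: Demo→Paint→Trim = 7+4+9 = 20 ⇒ 20 days.
Change in finish: 20 − 20 = +0 days.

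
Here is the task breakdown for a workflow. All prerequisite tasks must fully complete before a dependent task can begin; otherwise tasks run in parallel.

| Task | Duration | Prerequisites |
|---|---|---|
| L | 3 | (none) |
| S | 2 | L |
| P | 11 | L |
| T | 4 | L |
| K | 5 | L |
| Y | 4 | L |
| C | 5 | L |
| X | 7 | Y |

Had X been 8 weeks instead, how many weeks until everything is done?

Baseline: L→Y→X = 3+4+7 = 14 → 14 weeks.
X lies on that path, so at 8 weeks the path becomes 15 weeks.
The critical path is still L→Y→X; finish is now 15 weeks.

15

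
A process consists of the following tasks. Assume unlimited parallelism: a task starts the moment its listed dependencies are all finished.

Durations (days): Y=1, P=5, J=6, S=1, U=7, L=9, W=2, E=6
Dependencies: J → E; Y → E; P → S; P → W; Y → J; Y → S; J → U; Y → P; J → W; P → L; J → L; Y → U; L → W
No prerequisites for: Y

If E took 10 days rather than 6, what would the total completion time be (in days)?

Critical path before the change: Y→J→L→W = 1+6+9+2 = 18 giving 18 days.
E is off the critical path — its longest chain is 13 days, giving 5 of slack.
The critical path is still Y→J→L→W; finish is now 18 days.

18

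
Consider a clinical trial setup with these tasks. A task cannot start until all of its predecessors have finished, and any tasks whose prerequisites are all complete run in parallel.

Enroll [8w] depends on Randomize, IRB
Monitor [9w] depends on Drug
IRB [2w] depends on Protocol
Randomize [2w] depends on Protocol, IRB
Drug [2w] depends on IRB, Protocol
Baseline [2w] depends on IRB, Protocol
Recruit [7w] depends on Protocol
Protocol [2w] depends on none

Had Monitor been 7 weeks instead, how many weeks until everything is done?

Baseline: Protocol→IRB→Drug→Monitor = 2+2+2+9 = 15 → 15 weeks.
Monitor is on the critical path; changing it to 7 makes that path 13 weeks.
The binding chain switches to Protocol→IRB→Randomize→Enroll = 2+2+2+8 = 14; finish 14 weeks.

14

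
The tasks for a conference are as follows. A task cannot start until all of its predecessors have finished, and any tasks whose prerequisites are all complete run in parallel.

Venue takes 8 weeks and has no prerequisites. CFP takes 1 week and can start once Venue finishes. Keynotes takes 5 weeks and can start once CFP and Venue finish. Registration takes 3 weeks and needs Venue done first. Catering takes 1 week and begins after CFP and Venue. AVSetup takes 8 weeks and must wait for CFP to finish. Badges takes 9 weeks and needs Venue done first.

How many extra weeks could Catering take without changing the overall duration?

7

Venue→CFP→AVSetup = 8+1+8 = 17 sets the makespan at 17 weeks.
Longest path through Catering: 10 weeks (earliest finish 10, latest finish 17).
Float = 17 − 10 = 7.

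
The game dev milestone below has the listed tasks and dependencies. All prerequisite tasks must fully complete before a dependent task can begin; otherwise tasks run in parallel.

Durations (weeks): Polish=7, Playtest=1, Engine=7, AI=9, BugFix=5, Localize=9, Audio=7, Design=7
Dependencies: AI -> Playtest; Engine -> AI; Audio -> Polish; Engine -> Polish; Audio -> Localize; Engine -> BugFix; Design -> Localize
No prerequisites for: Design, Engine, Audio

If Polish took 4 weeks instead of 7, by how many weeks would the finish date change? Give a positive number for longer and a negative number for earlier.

0

Critical path before the change: Engine→AI→Playtest = 7+9+1 = 17 giving 17 weeks.
The longest path through Polish is only 14 weeks, so Polish has float 3.
That remains the longest chain; total 17 weeks.
Change in finish: 17 − 17 = +0 weeks.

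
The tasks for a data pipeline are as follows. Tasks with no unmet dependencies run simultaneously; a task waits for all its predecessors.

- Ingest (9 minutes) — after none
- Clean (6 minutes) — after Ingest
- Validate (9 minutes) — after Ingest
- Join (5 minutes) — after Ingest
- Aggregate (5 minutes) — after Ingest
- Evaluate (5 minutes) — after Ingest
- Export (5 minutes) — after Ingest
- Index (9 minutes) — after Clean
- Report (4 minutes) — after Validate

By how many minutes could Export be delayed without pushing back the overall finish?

Critical path: Ingest→Clean→Index = 9+6+9 = 24, so the finish is 24 minutes.
Longest path through Export: 14 minutes (earliest finish 14, latest finish 24).
Slack of Export = 19 − 9 = 10 minutes.

10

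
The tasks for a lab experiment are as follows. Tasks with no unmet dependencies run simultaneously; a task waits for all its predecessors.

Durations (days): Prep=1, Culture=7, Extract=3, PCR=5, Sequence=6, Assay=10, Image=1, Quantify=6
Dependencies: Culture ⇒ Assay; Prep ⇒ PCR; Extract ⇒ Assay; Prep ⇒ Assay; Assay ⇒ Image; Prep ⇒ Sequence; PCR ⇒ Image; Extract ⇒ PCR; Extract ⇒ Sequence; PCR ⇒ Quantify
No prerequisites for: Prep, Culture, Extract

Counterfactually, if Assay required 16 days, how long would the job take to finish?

24

Actual critical path: Culture→Assay→Image = 7+10+1 = 18 ⇒ 18 days.
Assay is on the critical path; changing it to 16 makes that path 24 days.
The critical path is still Culture→Assay→Image; finish is now 24 days.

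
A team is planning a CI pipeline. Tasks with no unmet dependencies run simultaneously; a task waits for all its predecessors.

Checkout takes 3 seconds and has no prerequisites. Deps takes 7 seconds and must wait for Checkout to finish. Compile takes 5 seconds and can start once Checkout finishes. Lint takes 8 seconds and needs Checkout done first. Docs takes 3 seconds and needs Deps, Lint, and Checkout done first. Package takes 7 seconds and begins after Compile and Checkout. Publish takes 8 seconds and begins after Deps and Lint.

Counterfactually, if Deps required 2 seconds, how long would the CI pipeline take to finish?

19

Actual critical path: Checkout→Lint→Publish = 3+8+8 = 19 ⇒ 19 seconds.
Deps is off the critical path — its longest chain is 18 seconds, giving 1 of slack.
The critical path is still Checkout→Lint→Publish; finish is now 19 seconds.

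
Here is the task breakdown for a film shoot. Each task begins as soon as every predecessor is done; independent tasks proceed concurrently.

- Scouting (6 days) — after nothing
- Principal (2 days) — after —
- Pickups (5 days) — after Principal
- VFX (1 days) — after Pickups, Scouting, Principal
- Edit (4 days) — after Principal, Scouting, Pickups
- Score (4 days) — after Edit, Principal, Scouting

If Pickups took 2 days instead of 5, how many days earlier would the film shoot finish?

1

Baseline: Principal→Pickups→Edit→Score = 2+5+4+4 = 15 → 15 days.
Pickups is on the critical path; changing it to 2 makes that path 12 days.
Now Scouting→Edit→Score = 6+4+4 = 14 is longest, so the finish becomes 14 days.
Change in finish: 14 − 15 = -1 days.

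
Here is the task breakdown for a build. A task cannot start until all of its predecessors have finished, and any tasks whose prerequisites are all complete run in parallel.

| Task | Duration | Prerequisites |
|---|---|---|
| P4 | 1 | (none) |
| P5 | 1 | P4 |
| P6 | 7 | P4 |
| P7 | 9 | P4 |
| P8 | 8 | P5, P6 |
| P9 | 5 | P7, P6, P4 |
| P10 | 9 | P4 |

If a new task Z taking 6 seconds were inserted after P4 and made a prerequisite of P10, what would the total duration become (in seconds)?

Originally the project takes 16 seconds.
With Z inserted, P10 now waits for max(P4, Z).
New critical path: P4→Z→P10 = 1+6+9 = 16 ⇒ 16 seconds.

16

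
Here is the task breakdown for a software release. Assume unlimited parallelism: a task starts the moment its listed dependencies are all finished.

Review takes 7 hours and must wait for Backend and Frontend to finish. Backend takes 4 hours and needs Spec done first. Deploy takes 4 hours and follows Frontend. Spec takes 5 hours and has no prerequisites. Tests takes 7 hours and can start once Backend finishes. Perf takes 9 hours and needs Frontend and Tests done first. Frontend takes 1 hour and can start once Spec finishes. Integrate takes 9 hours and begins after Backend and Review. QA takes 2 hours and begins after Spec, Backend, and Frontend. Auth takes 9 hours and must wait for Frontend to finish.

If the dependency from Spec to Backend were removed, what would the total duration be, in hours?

Original critical path: Spec→Backend→Tests→Perf = 5+4+7+9 = 25 ⇒ 25 hours.
Without Spec→Backend, Backend's earliest start moves from 5 to 0.
After: Spec→Frontend→Review→Integrate = 5+1+7+9 = 22 → 22 hours.

22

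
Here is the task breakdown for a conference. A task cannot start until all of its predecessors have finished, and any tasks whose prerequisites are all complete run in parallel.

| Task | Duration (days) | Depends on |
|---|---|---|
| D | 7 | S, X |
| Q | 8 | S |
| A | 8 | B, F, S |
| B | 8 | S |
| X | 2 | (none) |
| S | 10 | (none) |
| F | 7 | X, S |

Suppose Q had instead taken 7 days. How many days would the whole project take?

Actual critical path: S→B→A = 10+8+8 = 26 ⇒ 26 days.
Q has 8 days of float (longest path through it is 18).
The critical path is still S→B→A; finish is now 26 days.

26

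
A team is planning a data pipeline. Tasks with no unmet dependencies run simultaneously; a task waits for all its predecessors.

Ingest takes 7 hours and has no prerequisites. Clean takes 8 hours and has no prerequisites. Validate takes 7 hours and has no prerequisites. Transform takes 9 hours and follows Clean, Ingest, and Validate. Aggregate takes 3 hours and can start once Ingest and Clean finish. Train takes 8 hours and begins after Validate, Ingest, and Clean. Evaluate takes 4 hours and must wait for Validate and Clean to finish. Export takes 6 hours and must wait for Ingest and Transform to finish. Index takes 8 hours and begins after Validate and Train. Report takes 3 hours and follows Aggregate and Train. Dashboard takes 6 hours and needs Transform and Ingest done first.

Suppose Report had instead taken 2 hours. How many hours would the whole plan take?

24

Baseline: Clean→Train→Index = 8+8+8 = 24 → 24 hours.
Report has 5 hours of float (longest path through it is 19).
That remains the longest chain; total 24 hours.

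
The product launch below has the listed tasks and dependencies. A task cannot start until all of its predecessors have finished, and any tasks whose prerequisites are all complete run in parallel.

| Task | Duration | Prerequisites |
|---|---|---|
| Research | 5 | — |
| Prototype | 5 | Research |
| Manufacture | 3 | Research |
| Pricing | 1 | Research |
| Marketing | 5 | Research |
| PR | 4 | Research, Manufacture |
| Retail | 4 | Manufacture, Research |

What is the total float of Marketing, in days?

Critical path: Research→Manufacture→PR = 5+3+4 = 12, so the finish is 12 days.
Marketing finishes as early as 10 and must finish by 12.
Float = 12 − 10 = 2.

2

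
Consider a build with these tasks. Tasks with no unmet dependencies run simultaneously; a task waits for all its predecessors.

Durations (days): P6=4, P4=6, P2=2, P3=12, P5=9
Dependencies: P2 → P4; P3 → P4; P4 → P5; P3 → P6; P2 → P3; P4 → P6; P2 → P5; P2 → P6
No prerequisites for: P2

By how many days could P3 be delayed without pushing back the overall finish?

P2→P3→P4→P5 = 2+12+6+9 = 29 sets the makespan at 29 days.
The longest chain containing P3 totals 29 days.
Float = 29 − 29 = 0.

0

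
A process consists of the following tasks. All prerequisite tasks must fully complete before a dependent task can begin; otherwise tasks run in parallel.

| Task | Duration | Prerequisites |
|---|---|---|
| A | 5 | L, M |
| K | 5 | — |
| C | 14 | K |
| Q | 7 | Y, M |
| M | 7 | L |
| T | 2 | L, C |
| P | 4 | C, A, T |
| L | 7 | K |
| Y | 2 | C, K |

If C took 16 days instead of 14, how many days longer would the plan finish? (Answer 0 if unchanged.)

As given, the longest chain is K→C→Y→Q = 5+14+2+7 = 28, so the finish is 28 days.
Since C is critical, the +2 change carries straight to that chain (now 30 days).
That remains the longest chain; total 30 days.
Change in finish: 30 − 28 = +2 days.

2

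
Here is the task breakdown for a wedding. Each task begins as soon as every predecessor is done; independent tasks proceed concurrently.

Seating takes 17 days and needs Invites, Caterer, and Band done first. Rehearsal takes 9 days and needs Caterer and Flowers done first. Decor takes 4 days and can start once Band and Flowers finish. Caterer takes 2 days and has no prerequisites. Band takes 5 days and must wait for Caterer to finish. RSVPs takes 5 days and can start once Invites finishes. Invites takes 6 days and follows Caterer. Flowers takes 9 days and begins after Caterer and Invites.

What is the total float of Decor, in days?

5

Critical path: Caterer→Invites→Flowers→Rehearsal = 2+6+9+9 = 26, so the finish is 26 days.
The longest chain containing Decor totals 21 days.
Slack of Decor = 22 − 17 = 5 days.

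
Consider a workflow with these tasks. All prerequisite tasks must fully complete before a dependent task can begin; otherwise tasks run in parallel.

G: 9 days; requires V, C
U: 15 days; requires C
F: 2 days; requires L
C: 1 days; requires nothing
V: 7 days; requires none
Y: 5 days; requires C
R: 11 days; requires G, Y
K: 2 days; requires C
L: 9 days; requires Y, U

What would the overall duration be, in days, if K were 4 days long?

27

Actual critical path: C→U→L→F = 1+15+9+2 = 27 ⇒ 27 days.
K is off the critical path — its longest chain is 3 days, giving 24 of slack.
That remains the longest chain; total 27 days.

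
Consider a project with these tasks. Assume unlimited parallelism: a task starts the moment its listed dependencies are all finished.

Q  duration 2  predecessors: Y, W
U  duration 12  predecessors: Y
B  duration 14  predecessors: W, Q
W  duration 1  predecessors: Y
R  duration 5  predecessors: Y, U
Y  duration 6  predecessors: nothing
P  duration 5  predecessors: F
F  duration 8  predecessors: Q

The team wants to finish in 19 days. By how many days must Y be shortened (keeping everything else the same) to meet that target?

Current finish: 23 days; target: 19.
Y is on every critical path, so each day cut from Y cuts the finish by one (this holds down to a finish of 18).
Need 23 − 19 = 4 days off Y → Y becomes 2 days, finish becomes 19.

4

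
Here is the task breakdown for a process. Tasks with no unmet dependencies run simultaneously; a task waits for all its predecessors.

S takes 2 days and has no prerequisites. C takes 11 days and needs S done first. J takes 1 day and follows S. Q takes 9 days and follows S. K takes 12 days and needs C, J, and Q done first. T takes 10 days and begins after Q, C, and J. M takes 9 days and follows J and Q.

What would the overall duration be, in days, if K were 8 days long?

23

Baseline: S→C→K = 2+11+12 = 25 → 25 days.
K lies on that path, so at 8 days the path becomes 21 days.
Now S→C→T = 2+11+10 = 23 is longest, so the finish becomes 23 days.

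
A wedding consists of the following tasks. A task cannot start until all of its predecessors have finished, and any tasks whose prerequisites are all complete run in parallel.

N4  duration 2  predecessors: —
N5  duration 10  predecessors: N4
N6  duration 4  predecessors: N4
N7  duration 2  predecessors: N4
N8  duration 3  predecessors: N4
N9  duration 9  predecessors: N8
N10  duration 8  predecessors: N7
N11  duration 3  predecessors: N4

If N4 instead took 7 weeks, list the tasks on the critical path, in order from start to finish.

N4, N8, N9

Actual critical path: N4→N8→N9 = 2+3+9 = 14 ⇒ 14 weeks.
N4 is on the critical path; changing it to 7 makes that path 19 weeks.
No other chain overtakes it, so the finish is 19 weeks.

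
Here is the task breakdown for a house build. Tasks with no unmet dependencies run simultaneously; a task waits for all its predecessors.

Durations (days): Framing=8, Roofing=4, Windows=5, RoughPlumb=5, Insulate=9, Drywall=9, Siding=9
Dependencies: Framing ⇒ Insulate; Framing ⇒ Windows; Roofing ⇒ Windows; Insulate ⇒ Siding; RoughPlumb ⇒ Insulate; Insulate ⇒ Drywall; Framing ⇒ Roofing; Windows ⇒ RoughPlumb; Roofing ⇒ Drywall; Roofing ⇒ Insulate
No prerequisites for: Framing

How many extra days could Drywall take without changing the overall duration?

0

Critical path: Framing→Roofing→Windows→RoughPlumb→Insulate→Drywall = 8+4+5+5+9+9 = 40, so the finish is 40 days.
Drywall finishes as early as 40 and must finish by 40.
Float = 40 − 40 = 0.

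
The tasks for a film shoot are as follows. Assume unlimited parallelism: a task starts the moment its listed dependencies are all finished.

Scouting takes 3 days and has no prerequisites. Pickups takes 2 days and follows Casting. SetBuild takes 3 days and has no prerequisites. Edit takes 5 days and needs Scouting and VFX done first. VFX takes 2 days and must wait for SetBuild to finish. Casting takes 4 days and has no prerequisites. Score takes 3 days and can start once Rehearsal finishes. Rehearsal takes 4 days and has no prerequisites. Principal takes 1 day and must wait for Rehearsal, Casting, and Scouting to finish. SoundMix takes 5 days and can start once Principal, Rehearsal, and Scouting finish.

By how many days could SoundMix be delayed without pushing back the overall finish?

Critical path: Casting→Principal→SoundMix = 4+1+5 = 10, so the finish is 10 days.
The longest chain containing SoundMix totals 10 days.
Slack of SoundMix = 5 − 5 = 0 days.

0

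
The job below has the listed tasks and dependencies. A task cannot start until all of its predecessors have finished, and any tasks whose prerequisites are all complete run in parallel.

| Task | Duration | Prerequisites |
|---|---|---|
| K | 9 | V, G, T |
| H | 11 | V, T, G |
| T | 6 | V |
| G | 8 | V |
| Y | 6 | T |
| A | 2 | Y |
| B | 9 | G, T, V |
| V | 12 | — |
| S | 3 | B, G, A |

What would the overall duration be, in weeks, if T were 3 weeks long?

32

Baseline: V→G→B→S = 12+8+9+3 = 32 → 32 weeks.
The longest path through T is only 30 weeks, so T has float 2.
That remains the longest chain; total 32 weeks.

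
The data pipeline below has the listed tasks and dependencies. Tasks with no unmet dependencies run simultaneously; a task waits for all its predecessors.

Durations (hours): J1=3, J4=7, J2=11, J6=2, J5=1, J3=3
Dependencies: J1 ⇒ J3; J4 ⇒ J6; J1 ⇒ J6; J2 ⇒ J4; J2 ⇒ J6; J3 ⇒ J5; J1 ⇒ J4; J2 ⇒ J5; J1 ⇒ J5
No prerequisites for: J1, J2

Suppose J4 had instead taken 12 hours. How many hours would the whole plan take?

The binding path is J2→J4→J6 = 11+7+2 = 20; finish at 20 hours.
J4 lies on that path, so at 12 hours the path becomes 25 hours.
The critical path is still J2→J4→J6; finish is now 25 hours.

25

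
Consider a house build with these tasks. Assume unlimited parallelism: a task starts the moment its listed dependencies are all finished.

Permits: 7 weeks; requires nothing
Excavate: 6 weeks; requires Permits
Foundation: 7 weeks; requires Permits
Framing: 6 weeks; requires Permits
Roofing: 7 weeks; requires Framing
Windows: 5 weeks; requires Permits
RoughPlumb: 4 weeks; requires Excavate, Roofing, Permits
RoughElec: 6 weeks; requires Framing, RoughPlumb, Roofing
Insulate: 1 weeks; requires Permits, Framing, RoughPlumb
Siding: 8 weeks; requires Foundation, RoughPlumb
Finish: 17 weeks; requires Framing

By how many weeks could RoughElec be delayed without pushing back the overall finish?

Critical path: Permits→Framing→Roofing→RoughPlumb→Siding = 7+6+7+4+8 = 32, so the finish is 32 weeks.
The longest chain containing RoughElec totals 30 weeks.
Slack of RoughElec = 26 − 24 = 2 weeks.

2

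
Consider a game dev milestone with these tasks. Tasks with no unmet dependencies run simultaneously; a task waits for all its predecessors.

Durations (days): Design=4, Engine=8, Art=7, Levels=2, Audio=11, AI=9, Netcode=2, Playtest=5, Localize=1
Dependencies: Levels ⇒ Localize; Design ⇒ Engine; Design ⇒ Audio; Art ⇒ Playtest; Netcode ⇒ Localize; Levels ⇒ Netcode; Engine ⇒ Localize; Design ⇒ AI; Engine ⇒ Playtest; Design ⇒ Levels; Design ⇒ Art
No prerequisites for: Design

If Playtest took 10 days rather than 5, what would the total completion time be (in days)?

Actual critical path: Design→Engine→Playtest = 4+8+5 = 17 ⇒ 17 days.
Playtest lies on that path, so at 10 days the path becomes 22 days.
No other chain overtakes it, so the finish is 22 days.

22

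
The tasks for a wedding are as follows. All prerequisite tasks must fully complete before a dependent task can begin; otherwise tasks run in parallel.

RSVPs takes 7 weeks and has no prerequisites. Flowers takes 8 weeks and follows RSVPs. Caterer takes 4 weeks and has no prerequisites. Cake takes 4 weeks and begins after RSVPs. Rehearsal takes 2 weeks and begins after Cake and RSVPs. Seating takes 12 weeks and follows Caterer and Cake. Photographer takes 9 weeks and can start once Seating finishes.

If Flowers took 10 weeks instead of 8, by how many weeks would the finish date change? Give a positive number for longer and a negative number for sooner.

Baseline: RSVPs→Cake→Seating→Photographer = 7+4+12+9 = 32 → 32 weeks.
Flowers is off the critical path — its longest chain is 15 weeks, giving 17 of slack.
That remains the longest chain; total 32 weeks.
Change in finish: 32 − 32 = +0 weeks.

0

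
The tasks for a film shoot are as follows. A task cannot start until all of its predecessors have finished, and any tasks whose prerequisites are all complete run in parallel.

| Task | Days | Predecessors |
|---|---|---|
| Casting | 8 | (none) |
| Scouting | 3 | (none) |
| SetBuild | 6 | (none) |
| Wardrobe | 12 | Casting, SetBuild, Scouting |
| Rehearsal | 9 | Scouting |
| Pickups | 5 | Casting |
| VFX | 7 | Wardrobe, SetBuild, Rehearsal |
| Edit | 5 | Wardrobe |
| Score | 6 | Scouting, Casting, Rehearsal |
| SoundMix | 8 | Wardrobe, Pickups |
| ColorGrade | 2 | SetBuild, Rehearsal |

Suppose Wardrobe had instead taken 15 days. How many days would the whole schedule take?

Critical path before the change: Casting→Wardrobe→SoundMix = 8+12+8 = 28 giving 28 days.
Since Wardrobe is critical, the +3 change carries straight to that chain (now 31 days).
No other chain overtakes it, so the finish is 31 days.

31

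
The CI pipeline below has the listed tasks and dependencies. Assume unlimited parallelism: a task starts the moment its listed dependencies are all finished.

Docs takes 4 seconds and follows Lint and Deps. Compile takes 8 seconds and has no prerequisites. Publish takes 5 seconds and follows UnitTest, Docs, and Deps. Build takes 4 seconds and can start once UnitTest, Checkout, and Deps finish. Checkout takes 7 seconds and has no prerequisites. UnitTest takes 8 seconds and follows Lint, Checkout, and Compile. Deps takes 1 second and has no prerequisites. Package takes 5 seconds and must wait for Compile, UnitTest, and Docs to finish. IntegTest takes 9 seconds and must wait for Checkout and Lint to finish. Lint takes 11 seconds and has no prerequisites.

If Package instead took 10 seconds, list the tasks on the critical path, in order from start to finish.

Lint, UnitTest, Package

As given, the longest chain is Lint→UnitTest→Package = 11+8+5 = 24, so the finish is 24 seconds.
Since Package is critical, the +5 change carries straight to that chain (now 29 seconds).
No other chain overtakes it, so the finish is 29 seconds.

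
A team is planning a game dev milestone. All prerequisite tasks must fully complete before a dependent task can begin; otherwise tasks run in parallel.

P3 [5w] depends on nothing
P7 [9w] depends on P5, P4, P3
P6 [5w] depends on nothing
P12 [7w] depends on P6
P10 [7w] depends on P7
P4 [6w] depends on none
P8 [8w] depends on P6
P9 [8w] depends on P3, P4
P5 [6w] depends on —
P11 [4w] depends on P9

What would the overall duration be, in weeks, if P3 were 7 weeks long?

Critical path before the change: P4→P7→P10 = 6+9+7 = 22 giving 22 weeks.
P3 is off the critical path — its longest chain is 21 weeks, giving 1 of slack.
The binding chain switches to P3→P7→P10 = 7+9+7 = 23; finish 23 weeks.

23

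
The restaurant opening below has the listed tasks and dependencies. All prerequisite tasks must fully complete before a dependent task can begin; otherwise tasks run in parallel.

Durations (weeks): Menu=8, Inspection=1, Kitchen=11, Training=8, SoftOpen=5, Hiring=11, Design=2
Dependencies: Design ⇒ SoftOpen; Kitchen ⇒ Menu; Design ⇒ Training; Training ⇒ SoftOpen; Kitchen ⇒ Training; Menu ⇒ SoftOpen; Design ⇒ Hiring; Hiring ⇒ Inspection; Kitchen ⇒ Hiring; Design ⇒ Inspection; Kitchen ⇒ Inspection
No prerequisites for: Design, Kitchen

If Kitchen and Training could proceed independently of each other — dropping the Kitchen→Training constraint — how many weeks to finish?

24

With the dependency in place, Kitchen→Menu→SoftOpen = 11+8+5 = 24 sets the finish at 24 weeks.
Without Kitchen→Training, Training's earliest start moves from 11 to 2.
After: Kitchen→Menu→SoftOpen = 11+8+5 = 24 → 24 weeks.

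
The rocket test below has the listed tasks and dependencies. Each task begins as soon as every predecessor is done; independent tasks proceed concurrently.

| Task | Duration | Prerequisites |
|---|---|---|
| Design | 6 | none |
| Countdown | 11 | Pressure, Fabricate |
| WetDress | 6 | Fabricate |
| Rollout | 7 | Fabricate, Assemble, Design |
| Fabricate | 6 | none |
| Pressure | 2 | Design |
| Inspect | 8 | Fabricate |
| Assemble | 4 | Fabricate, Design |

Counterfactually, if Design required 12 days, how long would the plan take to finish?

Baseline: Design→Pressure→Countdown = 6+2+11 = 19 → 19 days.
Design lies on that path, so at 12 days the path becomes 25 days.
That remains the longest chain; total 25 days.

25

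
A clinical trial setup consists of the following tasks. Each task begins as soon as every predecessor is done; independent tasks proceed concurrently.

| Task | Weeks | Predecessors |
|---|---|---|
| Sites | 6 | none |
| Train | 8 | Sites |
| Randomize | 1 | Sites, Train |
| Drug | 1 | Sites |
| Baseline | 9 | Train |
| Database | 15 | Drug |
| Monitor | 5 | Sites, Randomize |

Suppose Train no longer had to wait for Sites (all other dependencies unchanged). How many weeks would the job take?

With the dependency in place, Sites→Train→Baseline = 6+8+9 = 23 sets the finish at 23 weeks.
Without Sites→Train, Train's earliest start moves from 6 to 0.
New critical path: Sites→Drug→Database = 6+1+15 = 22 ⇒ 22 weeks.

22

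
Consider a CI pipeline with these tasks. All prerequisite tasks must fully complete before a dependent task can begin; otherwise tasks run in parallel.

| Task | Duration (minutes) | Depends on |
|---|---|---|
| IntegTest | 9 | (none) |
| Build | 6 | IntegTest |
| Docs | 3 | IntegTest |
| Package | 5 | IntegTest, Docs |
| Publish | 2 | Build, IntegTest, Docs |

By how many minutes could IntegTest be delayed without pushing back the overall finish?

0

The longest chain is IntegTest→Build→Publish = 9+6+2 = 17; overall finish 17 minutes.
The longest chain containing IntegTest totals 17 minutes.
Slack of IntegTest = 0 − 0 = 0 minutes.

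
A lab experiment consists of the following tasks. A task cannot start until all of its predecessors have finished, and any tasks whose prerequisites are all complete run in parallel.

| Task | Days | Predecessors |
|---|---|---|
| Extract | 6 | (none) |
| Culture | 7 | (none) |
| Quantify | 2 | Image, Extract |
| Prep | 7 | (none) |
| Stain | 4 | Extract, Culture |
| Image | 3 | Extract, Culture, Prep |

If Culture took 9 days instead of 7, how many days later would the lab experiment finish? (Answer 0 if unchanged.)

2

The binding path is Culture→Image→Quantify = 7+3+2 = 12; finish at 12 days.
Culture lies on that path, so at 9 days the path becomes 14 days.
No other chain overtakes it, so the finish is 14 days.
Change in finish: 14 − 12 = +2 days.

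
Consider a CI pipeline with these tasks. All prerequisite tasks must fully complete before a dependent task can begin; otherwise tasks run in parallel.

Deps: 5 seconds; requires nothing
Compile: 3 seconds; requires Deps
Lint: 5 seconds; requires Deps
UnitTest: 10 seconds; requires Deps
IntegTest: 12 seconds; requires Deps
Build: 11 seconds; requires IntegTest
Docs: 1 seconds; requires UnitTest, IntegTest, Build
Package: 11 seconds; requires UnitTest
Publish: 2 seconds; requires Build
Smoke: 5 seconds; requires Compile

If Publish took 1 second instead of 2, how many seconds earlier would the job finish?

Actual critical path: Deps→IntegTest→Build→Publish = 5+12+11+2 = 30 ⇒ 30 seconds.
Publish lies on that path, so at 1 second the path becomes 29 seconds.
Now Deps→IntegTest→Build→Docs = 5+12+11+1 = 29 is longest, so the finish becomes 29 seconds.
Change in finish: 29 − 30 = -1 seconds.

1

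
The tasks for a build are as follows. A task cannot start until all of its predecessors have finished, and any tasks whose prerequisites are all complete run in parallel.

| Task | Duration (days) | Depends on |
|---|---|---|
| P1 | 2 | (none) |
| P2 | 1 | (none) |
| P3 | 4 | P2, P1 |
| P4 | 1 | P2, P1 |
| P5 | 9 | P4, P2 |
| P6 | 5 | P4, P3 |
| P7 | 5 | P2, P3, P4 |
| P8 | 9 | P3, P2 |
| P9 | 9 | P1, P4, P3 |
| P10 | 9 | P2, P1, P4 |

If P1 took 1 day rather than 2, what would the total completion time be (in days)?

14

Baseline: P1→P3→P8 = 2+4+9 = 15 → 15 days.
Since P1 is critical, the -1 change carries straight to that chain (now 14 days).
No other chain overtakes it, so the finish is 14 days.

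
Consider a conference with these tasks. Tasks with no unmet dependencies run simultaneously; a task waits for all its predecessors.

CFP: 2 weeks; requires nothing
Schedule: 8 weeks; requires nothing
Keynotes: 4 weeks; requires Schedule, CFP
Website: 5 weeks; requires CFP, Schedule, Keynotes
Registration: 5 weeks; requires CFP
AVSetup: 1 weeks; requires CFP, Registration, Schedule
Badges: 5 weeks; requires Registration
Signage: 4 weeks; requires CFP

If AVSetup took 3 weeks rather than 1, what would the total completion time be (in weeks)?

As given, the longest chain is Schedule→Keynotes→Website = 8+4+5 = 17, so the finish is 17 weeks.
AVSetup is off the critical path — its longest chain is 9 weeks, giving 8 of slack.
The critical path is still Schedule→Keynotes→Website; finish is now 17 weeks.

17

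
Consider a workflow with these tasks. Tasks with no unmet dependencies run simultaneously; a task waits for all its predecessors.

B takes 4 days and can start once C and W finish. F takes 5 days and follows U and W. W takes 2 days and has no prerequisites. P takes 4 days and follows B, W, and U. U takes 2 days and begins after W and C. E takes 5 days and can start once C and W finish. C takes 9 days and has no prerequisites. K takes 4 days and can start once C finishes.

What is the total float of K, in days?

The longest chain is C→B→P = 9+4+4 = 17; overall finish 17 days.
The longest chain containing K totals 13 days.
Float = 17 − 13 = 4.

4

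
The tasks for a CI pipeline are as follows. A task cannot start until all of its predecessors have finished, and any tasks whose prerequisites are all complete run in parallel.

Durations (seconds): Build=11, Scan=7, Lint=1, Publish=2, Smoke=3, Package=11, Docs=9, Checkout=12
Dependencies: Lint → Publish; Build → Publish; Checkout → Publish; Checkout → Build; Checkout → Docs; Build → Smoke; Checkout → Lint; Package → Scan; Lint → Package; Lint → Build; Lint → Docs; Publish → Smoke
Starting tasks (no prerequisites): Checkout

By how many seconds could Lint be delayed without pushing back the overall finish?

0

Checkout→Lint→Package→Scan = 12+1+11+7 = 31 sets the makespan at 31 seconds.
Lint finishes as early as 13 and must finish by 13.
Float = 31 − 31 = 0.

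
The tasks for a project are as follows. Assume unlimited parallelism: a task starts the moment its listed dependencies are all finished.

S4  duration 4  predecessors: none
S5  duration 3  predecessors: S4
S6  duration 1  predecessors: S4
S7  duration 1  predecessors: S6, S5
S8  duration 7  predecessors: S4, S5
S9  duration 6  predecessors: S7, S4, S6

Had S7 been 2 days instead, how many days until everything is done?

15

Baseline: S4→S5→S7→S9 = 4+3+1+6 = 14 → 14 days.
S7 lies on that path, so at 2 days the path becomes 15 days.
No other chain overtakes it, so the finish is 15 days.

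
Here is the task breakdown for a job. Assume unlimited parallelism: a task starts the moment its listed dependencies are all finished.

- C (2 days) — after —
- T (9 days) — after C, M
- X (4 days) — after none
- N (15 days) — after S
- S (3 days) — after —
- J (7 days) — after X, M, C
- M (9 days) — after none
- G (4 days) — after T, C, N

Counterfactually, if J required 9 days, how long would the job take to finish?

As given, the longest chain is S→N→G = 3+15+4 = 22, so the finish is 22 days.
The longest path through J is only 16 days, so J has float 6.
No other chain overtakes it, so the finish is 22 days.

22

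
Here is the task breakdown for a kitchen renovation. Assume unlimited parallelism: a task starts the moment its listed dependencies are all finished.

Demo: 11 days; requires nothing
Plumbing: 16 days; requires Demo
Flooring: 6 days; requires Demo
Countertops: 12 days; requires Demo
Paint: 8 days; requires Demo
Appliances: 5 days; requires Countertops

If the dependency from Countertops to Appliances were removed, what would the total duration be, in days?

Before: longest chain Demo→Countertops→Appliances = 11+12+5 = 28, finish 28.
Without Countertops→Appliances, Appliances's earliest start moves from 23 to 0.
New critical path: Demo→Plumbing = 11+16 = 27 ⇒ 27 days.

27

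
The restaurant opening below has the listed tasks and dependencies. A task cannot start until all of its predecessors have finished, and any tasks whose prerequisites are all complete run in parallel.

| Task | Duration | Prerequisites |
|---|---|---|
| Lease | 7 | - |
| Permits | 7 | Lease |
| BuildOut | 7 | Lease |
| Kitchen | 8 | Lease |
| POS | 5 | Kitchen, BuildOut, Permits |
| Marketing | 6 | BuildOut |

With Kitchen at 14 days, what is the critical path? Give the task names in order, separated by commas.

Lease, Kitchen, POS

Actual critical path: Lease→Kitchen→POS = 7+8+5 = 20 ⇒ 20 days.
Since Kitchen is critical, the +6 change carries straight to that chain (now 26 days).
The critical path is still Lease→Kitchen→POS; finish is now 26 days.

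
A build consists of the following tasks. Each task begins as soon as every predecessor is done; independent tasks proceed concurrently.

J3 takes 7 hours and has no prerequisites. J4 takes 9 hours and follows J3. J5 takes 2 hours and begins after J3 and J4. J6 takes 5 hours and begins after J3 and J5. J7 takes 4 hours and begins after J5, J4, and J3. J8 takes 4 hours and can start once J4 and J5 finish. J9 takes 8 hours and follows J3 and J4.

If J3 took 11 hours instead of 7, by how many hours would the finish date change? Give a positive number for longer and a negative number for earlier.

Baseline: J3→J4→J9 = 7+9+8 = 24 → 24 hours.
Since J3 is critical, the +4 change carries straight to that chain (now 28 hours).
The critical path is still J3→J4→J9; finish is now 28 hours.
Change in finish: 28 − 24 = +4 hours.

4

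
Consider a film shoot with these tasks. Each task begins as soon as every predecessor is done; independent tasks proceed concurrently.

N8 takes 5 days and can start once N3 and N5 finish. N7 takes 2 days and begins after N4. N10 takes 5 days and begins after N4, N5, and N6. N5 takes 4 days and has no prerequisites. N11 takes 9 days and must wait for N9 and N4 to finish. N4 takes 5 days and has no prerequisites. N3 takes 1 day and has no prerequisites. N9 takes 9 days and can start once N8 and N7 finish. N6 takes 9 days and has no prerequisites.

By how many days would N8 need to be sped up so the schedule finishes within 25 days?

Current finish: 27 days; target: 25.
N8 is on every critical path, so each day cut from N8 cuts the finish by one (this holds down to a finish of 25).
Need 27 − 25 = 2 days off N8 → N8 becomes 3 days, finish becomes 25.

2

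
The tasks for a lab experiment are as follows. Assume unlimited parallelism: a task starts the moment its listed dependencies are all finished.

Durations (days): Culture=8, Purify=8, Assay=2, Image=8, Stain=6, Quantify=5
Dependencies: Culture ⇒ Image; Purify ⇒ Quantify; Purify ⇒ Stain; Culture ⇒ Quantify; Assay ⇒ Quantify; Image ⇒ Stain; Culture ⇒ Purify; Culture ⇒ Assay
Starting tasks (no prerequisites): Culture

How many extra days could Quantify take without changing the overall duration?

1

The longest chain is Culture→Purify→Stain = 8+8+6 = 22; overall finish 22 days.
Quantify finishes as early as 21 and must finish by 22.
Slack of Quantify = 17 − 16 = 1 day.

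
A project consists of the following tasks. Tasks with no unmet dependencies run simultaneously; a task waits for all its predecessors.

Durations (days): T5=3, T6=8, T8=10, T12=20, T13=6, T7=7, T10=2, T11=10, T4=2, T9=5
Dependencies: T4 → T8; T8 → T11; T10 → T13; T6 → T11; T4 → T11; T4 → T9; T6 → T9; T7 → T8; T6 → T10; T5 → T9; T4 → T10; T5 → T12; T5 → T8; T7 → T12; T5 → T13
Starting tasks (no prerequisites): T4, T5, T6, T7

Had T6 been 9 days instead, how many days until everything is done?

27

Critical path before the change: T7→T8→T11 = 7+10+10 = 27 giving 27 days.
T6 has 9 days of float (longest path through it is 18).
The critical path is still T7→T8→T11; finish is now 27 days.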